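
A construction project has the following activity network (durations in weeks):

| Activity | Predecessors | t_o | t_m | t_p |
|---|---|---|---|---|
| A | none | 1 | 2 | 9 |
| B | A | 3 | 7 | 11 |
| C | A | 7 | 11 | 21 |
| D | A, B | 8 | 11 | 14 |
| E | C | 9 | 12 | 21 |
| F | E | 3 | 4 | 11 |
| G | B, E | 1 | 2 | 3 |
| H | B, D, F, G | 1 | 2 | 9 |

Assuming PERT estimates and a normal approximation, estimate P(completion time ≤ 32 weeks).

0.149

te_A = (1 + 4·2 + 9)/6 = 18/6 = 3; σ²_A = ((9−1)/6)² = 1.778
te_B = (3 + 4·7 + 11)/6 = 42/6 = 7; σ²_B = ((11−3)/6)² = 1.778
te_C = (7 + 4·11 + 21)/6 = 72/6 = 12; σ²_C = ((21−7)/6)² = 5.444
te_D = (8 + 4·11 + 14)/6 = 66/6 = 11; σ²_D = ((14−8)/6)² = 1.000
te_E = (9 + 4·12 + 21)/6 = 78/6 = 13; σ²_E = ((21−9)/6)² = 4.000
te_F = (3 + 4·4 + 11)/6 = 30/6 = 5; σ²_F = ((11−3)/6)² = 1.778
te_G = (1 + 4·2 + 3)/6 = 12/6 = 2; σ²_G = ((3−1)/6)² = 0.111
te_H = (1 + 4·2 + 9)/6 = 18/6 = 3; σ²_H = ((9−1)/6)² = 1.778

Forward pass:
ES_A = 0; EF_A = 3
ES_B = 3; EF_B = 3+7 = 10
ES_C = 3; EF_C = 3+12 = 15
ES_D = max(EF_A=3, EF_B=10) = 10; EF_D = 10+11 = 21
ES_E = 15; EF_E = 15+13 = 28
ES_F = 28; EF_F = 28+5 = 33
ES_G = max(EF_B=10, EF_E=28) = 28; EF_G = 28+2 = 30
ES_H = max(EF_B=10, EF_D=21, EF_F=33, EF_G=30) = 33; EF_H = 33+3 = 36
Expected project duration μ = 36 weeks. Critical path: A → C → E → F → H.

Variance along critical path = 1.778 + 5.444 + 4.000 + 1.778 + 1.778 = 14.778; σ = √14.778 = 3.844 weeks.
Z = (32 − 36) / 3.844 = -1.041
P(T ≤ 32) = Φ(-1.041) ≈ 0.149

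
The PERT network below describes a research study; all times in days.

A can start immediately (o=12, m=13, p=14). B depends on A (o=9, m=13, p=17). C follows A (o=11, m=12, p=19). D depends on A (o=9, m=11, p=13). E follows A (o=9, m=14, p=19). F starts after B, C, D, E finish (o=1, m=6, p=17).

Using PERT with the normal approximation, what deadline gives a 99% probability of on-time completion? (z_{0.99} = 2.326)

te_A = (12 + 4·13 + 14)/6 = 78/6 = 13; σ²_A = ((14−12)/6)² = 0.111
te_B = (9 + 4·13 + 17)/6 = 78/6 = 13; σ²_B = ((17−9)/6)² = 1.778
te_C = (11 + 4·12 + 19)/6 = 78/6 = 13; σ²_C = ((19−11)/6)² = 1.778
te_D = (9 + 4·11 + 13)/6 = 66/6 = 11; σ²_D = ((13−9)/6)² = 0.444
te_E = (9 + 4·14 + 19)/6 = 84/6 = 14; σ²_E = ((19−9)/6)² = 2.778
te_F = (1 + 4·6 + 17)/6 = 42/6 = 7; σ²_F = ((17−1)/6)² = 7.111

Forward pass:
ES_A = 0; EF_A = 13
ES_B = 13; EF_B = 13+13 = 26
ES_C = 13; EF_C = 13+13 = 26
ES_D = 13; EF_D = 13+11 = 24
ES_E = 13; EF_E = 13+14 = 27
ES_F = max(EF_B=26, EF_C=26, EF_D=24, EF_E=27) = 27; EF_F = 27+7 = 34
Expected project duration μ = 34 days. Critical path: A → E → F.

Variance along critical path = 0.111 + 2.778 + 7.111 = 10.000; σ = 3.162 days.
D = μ + z·σ = 34 + 2.326·3.162 = 41.4 days

41.4 days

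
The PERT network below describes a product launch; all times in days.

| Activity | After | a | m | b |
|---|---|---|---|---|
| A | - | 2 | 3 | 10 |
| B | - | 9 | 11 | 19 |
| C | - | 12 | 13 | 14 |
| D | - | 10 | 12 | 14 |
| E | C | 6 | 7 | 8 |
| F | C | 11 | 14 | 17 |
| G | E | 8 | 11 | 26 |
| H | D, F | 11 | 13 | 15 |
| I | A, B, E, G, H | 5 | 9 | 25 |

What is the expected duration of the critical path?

51 days

te_A = (2 + 4·3 + 10)/6 = 24/6 = 4
te_B = (9 + 4·11 + 19)/6 = 72/6 = 12
te_C = (12 + 4·13 + 14)/6 = 78/6 = 13
te_D = (10 + 4·12 + 14)/6 = 72/6 = 12
te_E = (6 + 4·7 + 8)/6 = 42/6 = 7
te_F = (11 + 4·14 + 17)/6 = 84/6 = 14
te_G = (8 + 4·11 + 26)/6 = 78/6 = 13
te_H = (11 + 4·13 + 15)/6 = 78/6 = 13
te_I = (5 + 4·9 + 25)/6 = 66/6 = 11

Forward pass:
ES_A = 0; EF_A = 4
ES_B = 0; EF_B = 12
ES_C = 0; EF_C = 13
ES_D = 0; EF_D = 12
ES_E = 13; EF_E = 13+7 = 20
ES_F = 13; EF_F = 13+14 = 27
ES_G = 20; EF_G = 20+13 = 33
ES_H = max(EF_D=12, EF_F=27) = 27; EF_H = 27+13 = 40
ES_I = max(EF_A=4, EF_B=12, EF_E=20, EF_G=33, EF_H=40) = 40; EF_I = 40+11 = 51
Expected project duration μ = 51 days. Critical path: C → F → H → I.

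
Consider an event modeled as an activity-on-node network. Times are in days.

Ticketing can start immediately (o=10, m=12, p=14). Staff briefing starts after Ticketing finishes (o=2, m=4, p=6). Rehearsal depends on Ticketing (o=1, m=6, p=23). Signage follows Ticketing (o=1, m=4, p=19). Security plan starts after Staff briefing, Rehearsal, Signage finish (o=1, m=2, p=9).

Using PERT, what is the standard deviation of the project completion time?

te_Ticketing = (10 + 4·12 + 14)/6 = 72/6 = 12; σ²_Ticketing = ((14−10)/6)² = 0.444
te_Staff briefing = (2 + 4·4 + 6)/6 = 24/6 = 4; σ²_Staff briefing = ((6−2)/6)² = 0.444
te_Rehearsal = (1 + 4·6 + 23)/6 = 48/6 = 8; σ²_Rehearsal = ((23−1)/6)² = 13.444
te_Signage = (1 + 4·4 + 19)/6 = 36/6 = 6; σ²_Signage = ((19−1)/6)² = 9.000
te_Security plan = (1 + 4·2 + 9)/6 = 18/6 = 3; σ²_Security plan = ((9−1)/6)² = 1.778

Forward pass:
ES_Ticketing = 0; EF_Ticketing = 12
ES_Staff briefing = 12; EF_Staff briefing = 12+4 = 16
ES_Rehearsal = 12; EF_Rehearsal = 12+8 = 20
ES_Signage = 12; EF_Signage = 12+6 = 18
ES_Security plan = max(EF_Staff briefing=16, EF_Rehearsal=20, EF_Signage=18) = 20; EF_Security plan = 20+3 = 23
Expected project duration μ = 23 days. Critical path: Ticketing → Rehearsal → Security plan.

Variance along critical path = 0.444 + 13.444 + 1.778 = 15.667
σ = √15.667 = 3.958 days

3.96 days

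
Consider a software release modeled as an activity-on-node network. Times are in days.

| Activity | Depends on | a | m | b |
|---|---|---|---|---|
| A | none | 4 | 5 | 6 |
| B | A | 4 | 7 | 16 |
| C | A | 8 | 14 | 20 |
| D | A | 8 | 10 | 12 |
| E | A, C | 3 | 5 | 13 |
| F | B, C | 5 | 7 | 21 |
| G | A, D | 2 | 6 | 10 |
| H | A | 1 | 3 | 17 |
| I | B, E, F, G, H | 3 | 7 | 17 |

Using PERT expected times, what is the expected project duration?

te_A = (4 + 4·5 + 6)/6 = 30/6 = 5
te_B = (4 + 4·7 + 16)/6 = 48/6 = 8
te_C = (8 + 4·14 + 20)/6 = 84/6 = 14
te_D = (8 + 4·10 + 12)/6 = 60/6 = 10
te_E = (3 + 4·5 + 13)/6 = 36/6 = 6
te_F = (5 + 4·7 + 21)/6 = 54/6 = 9
te_G = (2 + 4·6 + 10)/6 = 36/6 = 6
te_H = (1 + 4·3 + 17)/6 = 30/6 = 5
te_I = (3 + 4·7 + 17)/6 = 48/6 = 8

Forward pass:
ES_A = 0; EF_A = 5
ES_B = 5; EF_B = 5+8 = 13
ES_C = 5; EF_C = 5+14 = 19
ES_D = 5; EF_D = 5+10 = 15
ES_E = max(EF_A=5, EF_C=19) = 19; EF_E = 19+6 = 25
ES_F = max(EF_B=13, EF_C=19) = 19; EF_F = 19+9 = 28
ES_G = max(EF_A=5, EF_D=15) = 15; EF_G = 15+6 = 21
ES_H = 5; EF_H = 5+5 = 10
ES_I = max(EF_B=13, EF_E=25, EF_F=28, EF_G=21, EF_H=10) = 28; EF_I = 28+8 = 36
Expected project duration μ = 36 days. Critical path: A → C → F → I.

36 days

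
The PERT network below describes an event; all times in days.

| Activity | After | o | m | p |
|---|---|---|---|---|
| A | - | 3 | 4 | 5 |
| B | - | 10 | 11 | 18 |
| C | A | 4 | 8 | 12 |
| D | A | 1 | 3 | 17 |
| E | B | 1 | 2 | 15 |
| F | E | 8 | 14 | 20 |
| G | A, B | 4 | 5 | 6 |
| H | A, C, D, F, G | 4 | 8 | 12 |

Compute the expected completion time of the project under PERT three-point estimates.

te_A = (3 + 4·4 + 5)/6 = 24/6 = 4
te_B = (10 + 4·11 + 18)/6 = 72/6 = 12
te_C = (4 + 4·8 + 12)/6 = 48/6 = 8
te_D = (1 + 4·3 + 17)/6 = 30/6 = 5
te_E = (1 + 4·2 + 15)/6 = 24/6 = 4
te_F = (8 + 4·14 + 20)/6 = 84/6 = 14
te_G = (4 + 4·5 + 6)/6 = 30/6 = 5
te_H = (4 + 4·8 + 12)/6 = 48/6 = 8

Forward pass:
ES_A = 0; EF_A = 4
ES_B = 0; EF_B = 12
ES_C = 4; EF_C = 4+8 = 12
ES_D = 4; EF_D = 4+5 = 9
ES_E = 12; EF_E = 12+4 = 16
ES_F = 16; EF_F = 16+14 = 30
ES_G = max(EF_A=4, EF_B=12) = 12; EF_G = 12+5 = 17
ES_H = max(EF_A=4, EF_C=12, EF_D=9, EF_F=30, EF_G=17) = 30; EF_H = 30+8 = 38
Expected project duration μ = 38 days. Critical path: B → E → F → H.

38 days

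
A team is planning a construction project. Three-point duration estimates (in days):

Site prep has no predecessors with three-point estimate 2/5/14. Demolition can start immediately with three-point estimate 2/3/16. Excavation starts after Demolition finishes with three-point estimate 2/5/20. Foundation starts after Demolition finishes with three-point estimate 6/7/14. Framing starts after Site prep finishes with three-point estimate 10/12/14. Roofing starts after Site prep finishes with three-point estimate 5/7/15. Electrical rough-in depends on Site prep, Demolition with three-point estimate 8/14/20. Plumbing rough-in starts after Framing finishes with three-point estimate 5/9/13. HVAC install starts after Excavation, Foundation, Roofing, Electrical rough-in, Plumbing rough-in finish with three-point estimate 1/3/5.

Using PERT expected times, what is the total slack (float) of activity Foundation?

14 days

te_Site prep = (2 + 4·5 + 14)/6 = 36/6 = 6
te_Demolition = (2 + 4·3 + 16)/6 = 30/6 = 5
te_Excavation = (2 + 4·5 + 20)/6 = 42/6 = 7
te_Foundation = (6 + 4·7 + 14)/6 = 48/6 = 8
te_Framing = (10 + 4·12 + 14)/6 = 72/6 = 12
te_Roofing = (5 + 4·7 + 15)/6 = 48/6 = 8
te_Electrical rough-in = (8 + 4·14 + 20)/6 = 84/6 = 14
te_Plumbing rough-in = (5 + 4·9 + 13)/6 = 54/6 = 9
te_HVAC install = (1 + 4·3 + 5)/6 = 18/6 = 3

Forward pass:
ES_Site prep = 0; EF_Site prep = 6
ES_Demolition = 0; EF_Demolition = 5
ES_Excavation = 5; EF_Excavation = 5+7 = 12
ES_Foundation = 5; EF_Foundation = 5+8 = 13
ES_Framing = 6; EF_Framing = 6+12 = 18
ES_Roofing = 6; EF_Roofing = 6+8 = 14
ES_Electrical rough-in = max(EF_Site prep=6, EF_Demolition=5) = 6; EF_Electrical rough-in = 6+14 = 20
ES_Plumbing rough-in = 18; EF_Plumbing rough-in = 18+9 = 27
ES_HVAC install = max(EF_Excavation=12, EF_Foundation=13, EF_Roofing=14, EF_Electrical rough-in=20, EF_Plumbing rough-in=27) = 27; EF_HVAC install = 27+3 = 30
Expected project duration μ = 30 days. Critical path: Site prep → Framing → Plumbing rough-in → HVAC install.

Backward pass:
LF_HVAC install = 30; LS_HVAC install = 30−3 = 27
LF_Plumbing rough-in = LS_HVAC install = 27; LS_Plumbing rough-in = 27−9 = 18
LF_Electrical rough-in = LS_HVAC install = 27; LS_Electrical rough-in = 27−14 = 13
LF_Roofing = LS_HVAC install = 27; LS_Roofing = 27−8 = 19
LF_Framing = LS_Plumbing rough-in = 18; LS_Framing = 18−12 = 6
LF_Foundation = LS_HVAC install = 27; LS_Foundation = 27−8 = 19
LF_Excavation = LS_HVAC install = 27; LS_Excavation = 27−7 = 20
LF_Demolition = min(LS_Excavation=20, LS_Foundation=19, LS_Electrical rough-in=13) = 13; LS_Demolition = 13−5 = 8
LF_Site prep = min(LS_Framing=6, LS_Roofing=19, LS_Electrical rough-in=13) = 6; LS_Site prep = 6−6 = 0
Slack_Foundation = LS_Foundation − ES_Foundation = 19 − 5 = 14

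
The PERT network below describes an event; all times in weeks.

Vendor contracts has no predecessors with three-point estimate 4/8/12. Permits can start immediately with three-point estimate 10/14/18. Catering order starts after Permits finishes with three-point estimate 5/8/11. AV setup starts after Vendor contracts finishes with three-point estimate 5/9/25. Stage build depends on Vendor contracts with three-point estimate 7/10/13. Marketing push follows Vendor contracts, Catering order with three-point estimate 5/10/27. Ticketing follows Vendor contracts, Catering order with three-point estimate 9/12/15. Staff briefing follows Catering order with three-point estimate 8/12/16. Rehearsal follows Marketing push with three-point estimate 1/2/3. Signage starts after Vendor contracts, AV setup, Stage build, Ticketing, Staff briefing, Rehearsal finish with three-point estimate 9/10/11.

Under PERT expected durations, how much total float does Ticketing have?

2 weeks

te_Vendor contracts = (4 + 4·8 + 12)/6 = 48/6 = 8
te_Permits = (10 + 4·14 + 18)/6 = 84/6 = 14
te_Catering order = (5 + 4·8 + 11)/6 = 48/6 = 8
te_AV setup = (5 + 4·9 + 25)/6 = 66/6 = 11
te_Stage build = (7 + 4·10 + 13)/6 = 60/6 = 10
te_Marketing push = (5 + 4·10 + 27)/6 = 72/6 = 12
te_Ticketing = (9 + 4·12 + 15)/6 = 72/6 = 12
te_Staff briefing = (8 + 4·12 + 16)/6 = 72/6 = 12
te_Rehearsal = (1 + 4·2 + 3)/6 = 12/6 = 2
te_Signage = (9 + 4·10 + 11)/6 = 60/6 = 10

Forward pass:
ES_Vendor contracts = 0; EF_Vendor contracts = 8
ES_Permits = 0; EF_Permits = 14
ES_Catering order = 14; EF_Catering order = 14+8 = 22
ES_AV setup = 8; EF_AV setup = 8+11 = 19
ES_Stage build = 8; EF_Stage build = 8+10 = 18
ES_Marketing push = max(EF_Vendor contracts=8, EF_Catering order=22) = 22; EF_Marketing push = 22+12 = 34
ES_Ticketing = max(EF_Vendor contracts=8, EF_Catering order=22) = 22; EF_Ticketing = 22+12 = 34
ES_Staff briefing = 22; EF_Staff briefing = 22+12 = 34
ES_Rehearsal = 34; EF_Rehearsal = 34+2 = 36
ES_Signage = max(EF_Vendor contracts=8, EF_AV setup=19, EF_Stage build=18, EF_Ticketing=34, EF_Staff briefing=34, EF_Rehearsal=36) = 36; EF_Signage = 36+10 = 46
Expected project duration μ = 46 weeks. Critical path: Permits → Catering order → Marketing push → Rehearsal → Signage.

Backward pass:
LF_Signage = 46; LS_Signage = 46−10 = 36
LF_Rehearsal = LS_Signage = 36; LS_Rehearsal = 36−2 = 34
LF_Staff briefing = LS_Signage = 36; LS_Staff briefing = 36−12 = 24
LF_Ticketing = LS_Signage = 36; LS_Ticketing = 36−12 = 24
LF_Marketing push = LS_Rehearsal = 34; LS_Marketing push = 34−12 = 22
LF_Stage build = LS_Signage = 36; LS_Stage build = 36−10 = 26
LF_AV setup = LS_Signage = 36; LS_AV setup = 36−11 = 25
LF_Catering order = min(LS_Marketing push=22, LS_Ticketing=24, LS_Staff briefing=24) = 22; LS_Catering order = 22−8 = 14
LF_Permits = LS_Catering order = 14; LS_Permits = 14−14 = 0
LF_Vendor contracts = min(LS_AV setup=25, LS_Stage build=26, LS_Marketing push=22, LS_Ticketing=24, LS_Signage=36) = 22; LS_Vendor contracts = 22−8 = 14
Slack_Ticketing = LS_Ticketing − ES_Ticketing = 24 − 22 = 2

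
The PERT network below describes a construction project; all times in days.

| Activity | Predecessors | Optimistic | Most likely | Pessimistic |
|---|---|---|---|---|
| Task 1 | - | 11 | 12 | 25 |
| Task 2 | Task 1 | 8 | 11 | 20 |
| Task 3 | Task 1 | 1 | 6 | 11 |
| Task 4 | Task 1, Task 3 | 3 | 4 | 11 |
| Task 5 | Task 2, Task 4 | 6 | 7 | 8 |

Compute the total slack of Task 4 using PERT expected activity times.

te_Task 1 = (11 + 4·12 + 25)/6 = 84/6 = 14
te_Task 2 = (8 + 4·11 + 20)/6 = 72/6 = 12
te_Task 3 = (1 + 4·6 + 11)/6 = 36/6 = 6
te_Task 4 = (3 + 4·4 + 11)/6 = 30/6 = 5
te_Task 5 = (6 + 4·7 + 8)/6 = 42/6 = 7

Forward pass:
ES_Task 1 = 0; EF_Task 1 = 14
ES_Task 2 = 14; EF_Task 2 = 14+12 = 26
ES_Task 3 = 14; EF_Task 3 = 14+6 = 20
ES_Task 4 = max(EF_Task 1=14, EF_Task 3=20) = 20; EF_Task 4 = 20+5 = 25
ES_Task 5 = max(EF_Task 2=26, EF_Task 4=25) = 26; EF_Task 5 = 26+7 = 33
Expected project duration μ = 33 days. Critical path: Task 1 → Task 2 → Task 5.

Backward pass:
LF_Task 5 = 33; LS_Task 5 = 33−7 = 26
LF_Task 4 = LS_Task 5 = 26; LS_Task 4 = 26−5 = 21
LF_Task 3 = LS_Task 4 = 21; LS_Task 3 = 21−6 = 15
LF_Task 2 = LS_Task 5 = 26; LS_Task 2 = 26−12 = 14
LF_Task 1 = min(LS_Task 2=14, LS_Task 3=15, LS_Task 4=21) = 14; LS_Task 1 = 14−14 = 0
Slack_Task 4 = LS_Task 4 − ES_Task 4 = 21 − 20 = 1

1 days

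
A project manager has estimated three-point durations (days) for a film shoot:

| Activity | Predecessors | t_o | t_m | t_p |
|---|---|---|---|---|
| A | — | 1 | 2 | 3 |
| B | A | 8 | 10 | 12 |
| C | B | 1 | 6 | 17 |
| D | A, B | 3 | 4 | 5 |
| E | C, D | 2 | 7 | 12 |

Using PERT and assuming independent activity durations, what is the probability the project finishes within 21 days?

te_A = (1 + 4·2 + 3)/6 = 12/6 = 2; σ²_A = ((3−1)/6)² = 0.111
te_B = (8 + 4·10 + 12)/6 = 60/6 = 10; σ²_B = ((12−8)/6)² = 0.444
te_C = (1 + 4·6 + 17)/6 = 42/6 = 7; σ²_C = ((17−1)/6)² = 7.111
te_D = (3 + 4·4 + 5)/6 = 24/6 = 4; σ²_D = ((5−3)/6)² = 0.111
te_E = (2 + 4·7 + 12)/6 = 42/6 = 7; σ²_E = ((12−2)/6)² = 2.778

Forward pass:
ES_A = 0; EF_A = 2
ES_B = 2; EF_B = 2+10 = 12
ES_C = 12; EF_C = 12+7 = 19
ES_D = max(EF_A=2, EF_B=12) = 12; EF_D = 12+4 = 16
ES_E = max(EF_C=19, EF_D=16) = 19; EF_E = 19+7 = 26
Expected project duration μ = 26 days. Critical path: A → B → C → E.

Variance along critical path = 0.111 + 0.444 + 7.111 + 2.778 = 10.444; σ = √10.444 = 3.232 days.
Z = (21 − 26) / 3.232 = -1.547
P(T ≤ 21) = Φ(-1.547) ≈ 0.061

0.061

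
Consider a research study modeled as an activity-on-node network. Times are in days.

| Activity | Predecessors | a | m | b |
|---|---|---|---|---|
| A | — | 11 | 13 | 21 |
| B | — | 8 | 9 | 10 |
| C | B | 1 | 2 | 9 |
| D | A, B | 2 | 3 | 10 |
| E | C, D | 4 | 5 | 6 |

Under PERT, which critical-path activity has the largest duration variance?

te_A = (11 + 4·13 + 21)/6 = 84/6 = 14; σ²_A = ((21−11)/6)² = 2.778
te_B = (8 + 4·9 + 10)/6 = 54/6 = 9; σ²_B = ((10−8)/6)² = 0.111
te_C = (1 + 4·2 + 9)/6 = 18/6 = 3; σ²_C = ((9−1)/6)² = 1.778
te_D = (2 + 4·3 + 10)/6 = 24/6 = 4; σ²_D = ((10−2)/6)² = 1.778
te_E = (4 + 4·5 + 6)/6 = 30/6 = 5; σ²_E = ((6−4)/6)² = 0.111

Forward pass:
ES_A = 0; EF_A = 14
ES_B = 0; EF_B = 9
ES_C = 9; EF_C = 9+3 = 12
ES_D = max(EF_A=14, EF_B=9) = 14; EF_D = 14+4 = 18
ES_E = max(EF_C=12, EF_D=18) = 18; EF_E = 18+5 = 23
Expected project duration μ = 23 days. Critical path: A → D → E.

Variances on critical path: σ²_A=2.778, σ²_D=1.778, σ²_E=0.111.
Largest is σ²_A = 2.778.

A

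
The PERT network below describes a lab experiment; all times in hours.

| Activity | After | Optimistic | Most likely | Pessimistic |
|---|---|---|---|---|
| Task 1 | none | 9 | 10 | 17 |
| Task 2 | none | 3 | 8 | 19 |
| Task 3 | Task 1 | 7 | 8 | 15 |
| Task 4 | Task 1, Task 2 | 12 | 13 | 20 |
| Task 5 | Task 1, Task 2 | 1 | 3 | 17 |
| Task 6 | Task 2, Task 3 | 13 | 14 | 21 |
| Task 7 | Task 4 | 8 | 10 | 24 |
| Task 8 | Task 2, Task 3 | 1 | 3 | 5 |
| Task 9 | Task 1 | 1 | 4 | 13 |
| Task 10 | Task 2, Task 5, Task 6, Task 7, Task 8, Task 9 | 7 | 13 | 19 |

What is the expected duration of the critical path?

50 hours

te_Task 1 = (9 + 4·10 + 17)/6 = 66/6 = 11
te_Task 2 = (3 + 4·8 + 19)/6 = 54/6 = 9
te_Task 3 = (7 + 4·8 + 15)/6 = 54/6 = 9
te_Task 4 = (12 + 4·13 + 20)/6 = 84/6 = 14
te_Task 5 = (1 + 4·3 + 17)/6 = 30/6 = 5
te_Task 6 = (13 + 4·14 + 21)/6 = 90/6 = 15
te_Task 7 = (8 + 4·10 + 24)/6 = 72/6 = 12
te_Task 8 = (1 + 4·3 + 5)/6 = 18/6 = 3
te_Task 9 = (1 + 4·4 + 13)/6 = 30/6 = 5
te_Task 10 = (7 + 4·13 + 19)/6 = 78/6 = 13

Forward pass:
ES_Task 1 = 0; EF_Task 1 = 11
ES_Task 2 = 0; EF_Task 2 = 9
ES_Task 3 = 11; EF_Task 3 = 11+9 = 20
ES_Task 4 = max(EF_Task 1=11, EF_Task 2=9) = 11; EF_Task 4 = 11+14 = 25
ES_Task 5 = max(EF_Task 1=11, EF_Task 2=9) = 11; EF_Task 5 = 11+5 = 16
ES_Task 6 = max(EF_Task 2=9, EF_Task 3=20) = 20; EF_Task 6 = 20+15 = 35
ES_Task 7 = 25; EF_Task 7 = 25+12 = 37
ES_Task 8 = max(EF_Task 2=9, EF_Task 3=20) = 20; EF_Task 8 = 20+3 = 23
ES_Task 9 = 11; EF_Task 9 = 11+5 = 16
ES_Task 10 = max(EF_Task 2=9, EF_Task 5=16, EF_Task 6=35, EF_Task 7=37, EF_Task 8=23, EF_Task 9=16) = 37; EF_Task 10 = 37+13 = 50
Expected project duration μ = 50 hours. Critical path: Task 1 → Task 4 → Task 7 → Task 10.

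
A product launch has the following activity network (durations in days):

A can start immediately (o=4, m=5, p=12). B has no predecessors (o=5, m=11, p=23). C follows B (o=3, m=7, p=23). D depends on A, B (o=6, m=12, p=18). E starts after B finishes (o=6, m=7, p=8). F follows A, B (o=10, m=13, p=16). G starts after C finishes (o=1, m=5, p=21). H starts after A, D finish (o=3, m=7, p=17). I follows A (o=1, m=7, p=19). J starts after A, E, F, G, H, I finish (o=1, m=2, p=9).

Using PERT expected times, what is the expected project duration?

35 days

te_A = (4 + 4·5 + 12)/6 = 36/6 = 6
te_B = (5 + 4·11 + 23)/6 = 72/6 = 12
te_C = (3 + 4·7 + 23)/6 = 54/6 = 9
te_D = (6 + 4·12 + 18)/6 = 72/6 = 12
te_E = (6 + 4·7 + 8)/6 = 42/6 = 7
te_F = (10 + 4·13 + 16)/6 = 78/6 = 13
te_G = (1 + 4·5 + 21)/6 = 42/6 = 7
te_H = (3 + 4·7 + 17)/6 = 48/6 = 8
te_I = (1 + 4·7 + 19)/6 = 48/6 = 8
te_J = (1 + 4·2 + 9)/6 = 18/6 = 3

Forward pass:
ES_A = 0; EF_A = 6
ES_B = 0; EF_B = 12
ES_C = 12; EF_C = 12+9 = 21
ES_D = max(EF_A=6, EF_B=12) = 12; EF_D = 12+12 = 24
ES_E = 12; EF_E = 12+7 = 19
ES_F = max(EF_A=6, EF_B=12) = 12; EF_F = 12+13 = 25
ES_G = 21; EF_G = 21+7 = 28
ES_H = max(EF_A=6, EF_D=24) = 24; EF_H = 24+8 = 32
ES_I = 6; EF_I = 6+8 = 14
ES_J = max(EF_A=6, EF_E=19, EF_F=25, EF_G=28, EF_H=32, EF_I=14) = 32; EF_J = 32+3 = 35
Expected project duration μ = 35 days. Critical path: B → D → H → J.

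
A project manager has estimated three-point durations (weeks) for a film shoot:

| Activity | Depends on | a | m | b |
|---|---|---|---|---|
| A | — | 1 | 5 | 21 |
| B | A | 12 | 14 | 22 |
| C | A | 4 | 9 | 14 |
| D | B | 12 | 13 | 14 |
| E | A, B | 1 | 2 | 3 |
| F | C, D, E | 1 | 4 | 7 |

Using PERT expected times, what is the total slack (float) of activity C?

te_A = (1 + 4·5 + 21)/6 = 42/6 = 7
te_B = (12 + 4·14 + 22)/6 = 90/6 = 15
te_C = (4 + 4·9 + 14)/6 = 54/6 = 9
te_D = (12 + 4·13 + 14)/6 = 78/6 = 13
te_E = (1 + 4·2 + 3)/6 = 12/6 = 2
te_F = (1 + 4·4 + 7)/6 = 24/6 = 4

Forward pass:
ES_A = 0; EF_A = 7
ES_B = 7; EF_B = 7+15 = 22
ES_C = 7; EF_C = 7+9 = 16
ES_D = 22; EF_D = 22+13 = 35
ES_E = max(EF_A=7, EF_B=22) = 22; EF_E = 22+2 = 24
ES_F = max(EF_C=16, EF_D=35, EF_E=24) = 35; EF_F = 35+4 = 39
Expected project duration μ = 39 weeks. Critical path: A → B → D → F.

Backward pass:
LF_F = 39; LS_F = 39−4 = 35
LF_E = LS_F = 35; LS_E = 35−2 = 33
LF_D = LS_F = 35; LS_D = 35−13 = 22
LF_C = LS_F = 35; LS_C = 35−9 = 26
LF_B = min(LS_D=22, LS_E=33) = 22; LS_B = 22−15 = 7
LF_A = min(LS_B=7, LS_C=26, LS_E=33) = 7; LS_A = 7−7 = 0
Slack_C = LS_C − ES_C = 26 − 7 = 19

19 weeks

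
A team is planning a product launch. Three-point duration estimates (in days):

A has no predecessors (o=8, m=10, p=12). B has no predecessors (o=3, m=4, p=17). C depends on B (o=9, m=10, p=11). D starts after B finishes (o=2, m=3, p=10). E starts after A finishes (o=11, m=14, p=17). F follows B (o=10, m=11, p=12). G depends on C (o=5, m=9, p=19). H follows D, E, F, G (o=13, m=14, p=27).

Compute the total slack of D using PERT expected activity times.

te_A = (8 + 4·10 + 12)/6 = 60/6 = 10
te_B = (3 + 4·4 + 17)/6 = 36/6 = 6
te_C = (9 + 4·10 + 11)/6 = 60/6 = 10
te_D = (2 + 4·3 + 10)/6 = 24/6 = 4
te_E = (11 + 4·14 + 17)/6 = 84/6 = 14
te_F = (10 + 4·11 + 12)/6 = 66/6 = 11
te_G = (5 + 4·9 + 19)/6 = 60/6 = 10
te_H = (13 + 4·14 + 27)/6 = 96/6 = 16

Forward pass:
ES_A = 0; EF_A = 10
ES_B = 0; EF_B = 6
ES_C = 6; EF_C = 6+10 = 16
ES_D = 6; EF_D = 6+4 = 10
ES_E = 10; EF_E = 10+14 = 24
ES_F = 6; EF_F = 6+11 = 17
ES_G = 16; EF_G = 16+10 = 26
ES_H = max(EF_D=10, EF_E=24, EF_F=17, EF_G=26) = 26; EF_H = 26+16 = 42
Expected project duration μ = 42 days. Critical path: B → C → G → H.

Backward pass:
LF_H = 42; LS_H = 42−16 = 26
LF_G = LS_H = 26; LS_G = 26−10 = 16
LF_F = LS_H = 26; LS_F = 26−11 = 15
LF_E = LS_H = 26; LS_E = 26−14 = 12
LF_D = LS_H = 26; LS_D = 26−4 = 22
LF_C = LS_G = 16; LS_C = 16−10 = 6
LF_B = min(LS_C=6, LS_D=22, LS_F=15) = 6; LS_B = 6−6 = 0
LF_A = LS_E = 12; LS_A = 12−10 = 2
Slack_D = LS_D − ES_D = 22 − 6 = 16

16 days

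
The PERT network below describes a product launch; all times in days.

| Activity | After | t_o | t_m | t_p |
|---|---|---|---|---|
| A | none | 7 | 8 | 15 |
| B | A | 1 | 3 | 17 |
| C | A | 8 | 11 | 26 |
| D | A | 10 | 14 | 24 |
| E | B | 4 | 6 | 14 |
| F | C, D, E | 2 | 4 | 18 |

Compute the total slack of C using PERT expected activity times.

te_A = (7 + 4·8 + 15)/6 = 54/6 = 9
te_B = (1 + 4·3 + 17)/6 = 30/6 = 5
te_C = (8 + 4·11 + 26)/6 = 78/6 = 13
te_D = (10 + 4·14 + 24)/6 = 90/6 = 15
te_E = (4 + 4·6 + 14)/6 = 42/6 = 7
te_F = (2 + 4·4 + 18)/6 = 36/6 = 6

Forward pass:
ES_A = 0; EF_A = 9
ES_B = 9; EF_B = 9+5 = 14
ES_C = 9; EF_C = 9+13 = 22
ES_D = 9; EF_D = 9+15 = 24
ES_E = 14; EF_E = 14+7 = 21
ES_F = max(EF_C=22, EF_D=24, EF_E=21) = 24; EF_F = 24+6 = 30
Expected project duration μ = 30 days. Critical path: A → D → F.

Backward pass:
LF_F = 30; LS_F = 30−6 = 24
LF_E = LS_F = 24; LS_E = 24−7 = 17
LF_D = LS_F = 24; LS_D = 24−15 = 9
LF_C = LS_F = 24; LS_C = 24−13 = 11
LF_B = LS_E = 17; LS_B = 17−5 = 12
LF_A = min(LS_B=12, LS_C=11, LS_D=9) = 9; LS_A = 9−9 = 0
Slack_C = LS_C − ES_C = 11 − 9 = 2

2 days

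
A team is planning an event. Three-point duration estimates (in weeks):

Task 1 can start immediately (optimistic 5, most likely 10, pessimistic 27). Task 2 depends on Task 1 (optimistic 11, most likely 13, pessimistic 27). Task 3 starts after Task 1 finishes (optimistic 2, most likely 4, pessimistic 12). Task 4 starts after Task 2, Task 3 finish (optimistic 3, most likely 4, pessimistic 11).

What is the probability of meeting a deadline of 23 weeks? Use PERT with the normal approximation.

0.028

te_Task 1 = (5 + 4·10 + 27)/6 = 72/6 = 12; σ²_Task 1 = ((27−5)/6)² = 13.444
te_Task 2 = (11 + 4·13 + 27)/6 = 90/6 = 15; σ²_Task 2 = ((27−11)/6)² = 7.111
te_Task 3 = (2 + 4·4 + 12)/6 = 30/6 = 5; σ²_Task 3 = ((12−2)/6)² = 2.778
te_Task 4 = (3 + 4·4 + 11)/6 = 30/6 = 5; σ²_Task 4 = ((11−3)/6)² = 1.778

Forward pass:
ES_Task 1 = 0; EF_Task 1 = 12
ES_Task 2 = 12; EF_Task 2 = 12+15 = 27
ES_Task 3 = 12; EF_Task 3 = 12+5 = 17
ES_Task 4 = max(EF_Task 2=27, EF_Task 3=17) = 27; EF_Task 4 = 27+5 = 32
Expected project duration μ = 32 weeks. Critical path: Task 1 → Task 2 → Task 4.

Variance along critical path = 13.444 + 7.111 + 1.778 = 22.333; σ = √22.333 = 4.726 weeks.
Z = (23 − 32) / 4.726 = -1.904
P(T ≤ 23) = Φ(-1.904) ≈ 0.028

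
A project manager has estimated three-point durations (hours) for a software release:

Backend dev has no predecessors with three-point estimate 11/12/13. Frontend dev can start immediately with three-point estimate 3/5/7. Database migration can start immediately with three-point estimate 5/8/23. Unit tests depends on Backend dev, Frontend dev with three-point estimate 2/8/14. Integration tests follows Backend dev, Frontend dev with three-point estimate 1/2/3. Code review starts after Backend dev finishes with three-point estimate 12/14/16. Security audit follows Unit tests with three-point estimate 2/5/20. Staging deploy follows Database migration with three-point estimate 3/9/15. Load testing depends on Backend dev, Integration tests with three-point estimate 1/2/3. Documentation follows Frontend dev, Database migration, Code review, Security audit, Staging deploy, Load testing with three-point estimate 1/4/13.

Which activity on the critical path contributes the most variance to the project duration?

te_Backend dev = (11 + 4·12 + 13)/6 = 72/6 = 12; σ²_Backend dev = ((13−11)/6)² = 0.111
te_Frontend dev = (3 + 4·5 + 7)/6 = 30/6 = 5; σ²_Frontend dev = ((7−3)/6)² = 0.444
te_Database migration = (5 + 4·8 + 23)/6 = 60/6 = 10; σ²_Database migration = ((23−5)/6)² = 9.000
te_Unit tests = (2 + 4·8 + 14)/6 = 48/6 = 8; σ²_Unit tests = ((14−2)/6)² = 4.000
te_Integration tests = (1 + 4·2 + 3)/6 = 12/6 = 2; σ²_Integration tests = ((3−1)/6)² = 0.111
te_Code review = (12 + 4·14 + 16)/6 = 84/6 = 14; σ²_Code review = ((16−12)/6)² = 0.444
te_Security audit = (2 + 4·5 + 20)/6 = 42/6 = 7; σ²_Security audit = ((20−2)/6)² = 9.000
te_Staging deploy = (3 + 4·9 + 15)/6 = 54/6 = 9; σ²_Staging deploy = ((15−3)/6)² = 4.000
te_Load testing = (1 + 4·2 + 3)/6 = 12/6 = 2; σ²_Load testing = ((3−1)/6)² = 0.111
te_Documentation = (1 + 4·4 + 13)/6 = 30/6 = 5; σ²_Documentation = ((13−1)/6)² = 4.000

Forward pass:
ES_Backend dev = 0; EF_Backend dev = 12
ES_Frontend dev = 0; EF_Frontend dev = 5
ES_Database migration = 0; EF_Database migration = 10
ES_Unit tests = max(EF_Backend dev=12, EF_Frontend dev=5) = 12; EF_Unit tests = 12+8 = 20
ES_Integration tests = max(EF_Backend dev=12, EF_Frontend dev=5) = 12; EF_Integration tests = 12+2 = 14
ES_Code review = 12; EF_Code review = 12+14 = 26
ES_Security audit = 20; EF_Security audit = 20+7 = 27
ES_Staging deploy = 10; EF_Staging deploy = 10+9 = 19
ES_Load testing = max(EF_Backend dev=12, EF_Integration tests=14) = 14; EF_Load testing = 14+2 = 16
ES_Documentation = max(EF_Frontend dev=5, EF_Database migration=10, EF_Code review=26, EF_Security audit=27, EF_Staging deploy=19, EF_Load testing=16) = 27; EF_Documentation = 27+5 = 32
Expected project duration μ = 32 hours. Critical path: Backend dev → Unit tests → Security audit → Documentation.

Variances on critical path: σ²_Backend dev=0.111, σ²_Unit tests=4.000, σ²_Security audit=9.000, σ²_Documentation=4.000.
Largest is σ²_Security audit = 9.000.

Security audit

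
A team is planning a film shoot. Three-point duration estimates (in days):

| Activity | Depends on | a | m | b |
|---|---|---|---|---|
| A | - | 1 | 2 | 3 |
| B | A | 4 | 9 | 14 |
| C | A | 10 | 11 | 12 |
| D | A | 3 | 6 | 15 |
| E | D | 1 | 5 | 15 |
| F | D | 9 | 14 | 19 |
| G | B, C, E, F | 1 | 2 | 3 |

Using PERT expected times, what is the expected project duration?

25 days

te_A = (1 + 4·2 + 3)/6 = 12/6 = 2
te_B = (4 + 4·9 + 14)/6 = 54/6 = 9
te_C = (10 + 4·11 + 12)/6 = 66/6 = 11
te_D = (3 + 4·6 + 15)/6 = 42/6 = 7
te_E = (1 + 4·5 + 15)/6 = 36/6 = 6
te_F = (9 + 4·14 + 19)/6 = 84/6 = 14
te_G = (1 + 4·2 + 3)/6 = 12/6 = 2

Forward pass:
ES_A = 0; EF_A = 2
ES_B = 2; EF_B = 2+9 = 11
ES_C = 2; EF_C = 2+11 = 13
ES_D = 2; EF_D = 2+7 = 9
ES_E = 9; EF_E = 9+6 = 15
ES_F = 9; EF_F = 9+14 = 23
ES_G = max(EF_B=11, EF_C=13, EF_E=15, EF_F=23) = 23; EF_G = 23+2 = 25
Expected project duration μ = 25 days. Critical path: A → D → F → G.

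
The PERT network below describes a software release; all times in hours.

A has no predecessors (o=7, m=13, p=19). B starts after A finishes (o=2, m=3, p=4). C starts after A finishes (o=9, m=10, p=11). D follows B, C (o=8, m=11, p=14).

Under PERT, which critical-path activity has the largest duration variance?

te_A = (7 + 4·13 + 19)/6 = 78/6 = 13; σ²_A = ((19−7)/6)² = 4.000
te_B = (2 + 4·3 + 4)/6 = 18/6 = 3; σ²_B = ((4−2)/6)² = 0.111
te_C = (9 + 4·10 + 11)/6 = 60/6 = 10; σ²_C = ((11−9)/6)² = 0.111
te_D = (8 + 4·11 + 14)/6 = 66/6 = 11; σ²_D = ((14−8)/6)² = 1.000

Forward pass:
ES_A = 0; EF_A = 13
ES_B = 13; EF_B = 13+3 = 16
ES_C = 13; EF_C = 13+10 = 23
ES_D = max(EF_B=16, EF_C=23) = 23; EF_D = 23+11 = 34
Expected project duration μ = 34 hours. Critical path: A → C → D.

Variances on critical path: σ²_A=4.000, σ²_C=0.111, σ²_D=1.000.
Largest is σ²_A = 4.000.

A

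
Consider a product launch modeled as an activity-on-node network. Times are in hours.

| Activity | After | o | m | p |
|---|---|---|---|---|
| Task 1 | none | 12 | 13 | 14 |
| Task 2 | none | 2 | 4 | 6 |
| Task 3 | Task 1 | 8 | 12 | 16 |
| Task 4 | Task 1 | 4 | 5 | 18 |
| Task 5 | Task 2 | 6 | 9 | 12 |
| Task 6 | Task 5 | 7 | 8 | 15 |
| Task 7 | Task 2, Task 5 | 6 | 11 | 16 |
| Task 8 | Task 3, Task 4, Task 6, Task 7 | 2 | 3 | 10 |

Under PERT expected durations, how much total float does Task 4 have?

5 hours

te_Task 1 = (12 + 4·13 + 14)/6 = 78/6 = 13
te_Task 2 = (2 + 4·4 + 6)/6 = 24/6 = 4
te_Task 3 = (8 + 4·12 + 16)/6 = 72/6 = 12
te_Task 4 = (4 + 4·5 + 18)/6 = 42/6 = 7
te_Task 5 = (6 + 4·9 + 12)/6 = 54/6 = 9
te_Task 6 = (7 + 4·8 + 15)/6 = 54/6 = 9
te_Task 7 = (6 + 4·11 + 16)/6 = 66/6 = 11
te_Task 8 = (2 + 4·3 + 10)/6 = 24/6 = 4

Forward pass:
ES_Task 1 = 0; EF_Task 1 = 13
ES_Task 2 = 0; EF_Task 2 = 4
ES_Task 3 = 13; EF_Task 3 = 13+12 = 25
ES_Task 4 = 13; EF_Task 4 = 13+7 = 20
ES_Task 5 = 4; EF_Task 5 = 4+9 = 13
ES_Task 6 = 13; EF_Task 6 = 13+9 = 22
ES_Task 7 = max(EF_Task 2=4, EF_Task 5=13) = 13; EF_Task 7 = 13+11 = 24
ES_Task 8 = max(EF_Task 3=25, EF_Task 4=20, EF_Task 6=22, EF_Task 7=24) = 25; EF_Task 8 = 25+4 = 29
Expected project duration μ = 29 hours. Critical path: Task 1 → Task 3 → Task 8.

Backward pass:
LF_Task 8 = 29; LS_Task 8 = 29−4 = 25
LF_Task 7 = LS_Task 8 = 25; LS_Task 7 = 25−11 = 14
LF_Task 6 = LS_Task 8 = 25; LS_Task 6 = 25−9 = 16
LF_Task 5 = min(LS_Task 6=16, LS_Task 7=14) = 14; LS_Task 5 = 14−9 = 5
LF_Task 4 = LS_Task 8 = 25; LS_Task 4 = 25−7 = 18
LF_Task 3 = LS_Task 8 = 25; LS_Task 3 = 25−12 = 13
LF_Task 2 = min(LS_Task 5=5, LS_Task 7=14) = 5; LS_Task 2 = 5−4 = 1
LF_Task 1 = min(LS_Task 3=13, LS_Task 4=18) = 13; LS_Task 1 = 13−13 = 0
Slack_Task 4 = LS_Task 4 − ES_Task 4 = 18 − 13 = 5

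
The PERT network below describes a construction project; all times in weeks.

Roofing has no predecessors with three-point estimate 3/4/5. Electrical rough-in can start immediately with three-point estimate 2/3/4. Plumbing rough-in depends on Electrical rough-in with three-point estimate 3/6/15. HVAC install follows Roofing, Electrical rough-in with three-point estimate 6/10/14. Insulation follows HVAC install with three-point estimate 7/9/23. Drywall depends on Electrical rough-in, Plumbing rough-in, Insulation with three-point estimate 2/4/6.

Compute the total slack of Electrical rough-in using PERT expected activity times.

1 weeks

te_Roofing = (3 + 4·4 + 5)/6 = 24/6 = 4
te_Electrical rough-in = (2 + 4·3 + 4)/6 = 18/6 = 3
te_Plumbing rough-in = (3 + 4·6 + 15)/6 = 42/6 = 7
te_HVAC install = (6 + 4·10 + 14)/6 = 60/6 = 10
te_Insulation = (7 + 4·9 + 23)/6 = 66/6 = 11
te_Drywall = (2 + 4·4 + 6)/6 = 24/6 = 4

Forward pass:
ES_Roofing = 0; EF_Roofing = 4
ES_Electrical rough-in = 0; EF_Electrical rough-in = 3
ES_Plumbing rough-in = 3; EF_Plumbing rough-in = 3+7 = 10
ES_HVAC install = max(EF_Roofing=4, EF_Electrical rough-in=3) = 4; EF_HVAC install = 4+10 = 14
ES_Insulation = 14; EF_Insulation = 14+11 = 25
ES_Drywall = max(EF_Electrical rough-in=3, EF_Plumbing rough-in=10, EF_Insulation=25) = 25; EF_Drywall = 25+4 = 29
Expected project duration μ = 29 weeks. Critical path: Roofing → HVAC install → Insulation → Drywall.

Backward pass:
LF_Drywall = 29; LS_Drywall = 29−4 = 25
LF_Insulation = LS_Drywall = 25; LS_Insulation = 25−11 = 14
LF_HVAC install = LS_Insulation = 14; LS_HVAC install = 14−10 = 4
LF_Plumbing rough-in = LS_Drywall = 25; LS_Plumbing rough-in = 25−7 = 18
LF_Electrical rough-in = min(LS_Plumbing rough-in=18, LS_HVAC install=4, LS_Drywall=25) = 4; LS_Electrical rough-in = 4−3 = 1
LF_Roofing = LS_HVAC install = 4; LS_Roofing = 4−4 = 0
Slack_Electrical rough-in = LS_Electrical rough-in − ES_Electrical rough-in = 1 − 0 = 1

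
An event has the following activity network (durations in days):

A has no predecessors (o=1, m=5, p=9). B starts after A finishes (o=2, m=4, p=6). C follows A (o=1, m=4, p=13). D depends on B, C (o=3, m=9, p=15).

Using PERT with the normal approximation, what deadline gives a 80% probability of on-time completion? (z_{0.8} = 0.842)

21.6 days

te_A = (1 + 4·5 + 9)/6 = 30/6 = 5; σ²_A = ((9−1)/6)² = 1.778
te_B = (2 + 4·4 + 6)/6 = 24/6 = 4; σ²_B = ((6−2)/6)² = 0.444
te_C = (1 + 4·4 + 13)/6 = 30/6 = 5; σ²_C = ((13−1)/6)² = 4.000
te_D = (3 + 4·9 + 15)/6 = 54/6 = 9; σ²_D = ((15−3)/6)² = 4.000

Forward pass:
ES_A = 0; EF_A = 5
ES_B = 5; EF_B = 5+4 = 9
ES_C = 5; EF_C = 5+5 = 10
ES_D = max(EF_B=9, EF_C=10) = 10; EF_D = 10+9 = 19
Expected project duration μ = 19 days. Critical path: A → C → D.

Variance along critical path = 1.778 + 4.000 + 4.000 = 9.778; σ = 3.127 days.
D = μ + z·σ = 19 + 0.842·3.127 = 21.6 days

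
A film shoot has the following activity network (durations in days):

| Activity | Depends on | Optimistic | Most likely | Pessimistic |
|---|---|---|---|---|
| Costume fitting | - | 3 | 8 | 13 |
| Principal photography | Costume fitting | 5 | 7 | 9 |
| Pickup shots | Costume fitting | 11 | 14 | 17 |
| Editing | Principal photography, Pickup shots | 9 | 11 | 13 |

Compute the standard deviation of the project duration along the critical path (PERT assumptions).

te_Costume fitting = (3 + 4·8 + 13)/6 = 48/6 = 8; σ²_Costume fitting = ((13−3)/6)² = 2.778
te_Principal photography = (5 + 4·7 + 9)/6 = 42/6 = 7; σ²_Principal photography = ((9−5)/6)² = 0.444
te_Pickup shots = (11 + 4·14 + 17)/6 = 84/6 = 14; σ²_Pickup shots = ((17−11)/6)² = 1.000
te_Editing = (9 + 4·11 + 13)/6 = 66/6 = 11; σ²_Editing = ((13−9)/6)² = 0.444

Forward pass:
ES_Costume fitting = 0; EF_Costume fitting = 8
ES_Principal photography = 8; EF_Principal photography = 8+7 = 15
ES_Pickup shots = 8; EF_Pickup shots = 8+14 = 22
ES_Editing = max(EF_Principal photography=15, EF_Pickup shots=22) = 22; EF_Editing = 22+11 = 33
Expected project duration μ = 33 days. Critical path: Costume fitting → Pickup shots → Editing.

Variance along critical path = 2.778 + 1.000 + 0.444 = 4.222
σ = √4.222 = 2.055 days

2.05 days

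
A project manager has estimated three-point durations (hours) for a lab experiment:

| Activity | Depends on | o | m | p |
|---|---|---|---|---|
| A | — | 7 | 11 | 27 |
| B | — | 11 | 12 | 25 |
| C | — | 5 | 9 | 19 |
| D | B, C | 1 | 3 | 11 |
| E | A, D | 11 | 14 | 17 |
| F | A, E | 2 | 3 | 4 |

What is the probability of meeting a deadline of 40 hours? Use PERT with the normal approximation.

te_A = (7 + 4·11 + 27)/6 = 78/6 = 13; σ²_A = ((27−7)/6)² = 11.111
te_B = (11 + 4·12 + 25)/6 = 84/6 = 14; σ²_B = ((25−11)/6)² = 5.444
te_C = (5 + 4·9 + 19)/6 = 60/6 = 10; σ²_C = ((19−5)/6)² = 5.444
te_D = (1 + 4·3 + 11)/6 = 24/6 = 4; σ²_D = ((11−1)/6)² = 2.778
te_E = (11 + 4·14 + 17)/6 = 84/6 = 14; σ²_E = ((17−11)/6)² = 1.000
te_F = (2 + 4·3 + 4)/6 = 18/6 = 3; σ²_F = ((4−2)/6)² = 0.111

Forward pass:
ES_A = 0; EF_A = 13
ES_B = 0; EF_B = 14
ES_C = 0; EF_C = 10
ES_D = max(EF_B=14, EF_C=10) = 14; EF_D = 14+4 = 18
ES_E = max(EF_A=13, EF_D=18) = 18; EF_E = 18+14 = 32
ES_F = max(EF_A=13, EF_E=32) = 32; EF_F = 32+3 = 35
Expected project duration μ = 35 hours. Critical path: B → D → E → F.

Variance along critical path = 5.444 + 2.778 + 1.000 + 0.111 = 9.333; σ = √9.333 = 3.055 hours.
Z = (40 − 35) / 3.055 = 1.637
P(T ≤ 40) = Φ(1.637) ≈ 0.949

0.949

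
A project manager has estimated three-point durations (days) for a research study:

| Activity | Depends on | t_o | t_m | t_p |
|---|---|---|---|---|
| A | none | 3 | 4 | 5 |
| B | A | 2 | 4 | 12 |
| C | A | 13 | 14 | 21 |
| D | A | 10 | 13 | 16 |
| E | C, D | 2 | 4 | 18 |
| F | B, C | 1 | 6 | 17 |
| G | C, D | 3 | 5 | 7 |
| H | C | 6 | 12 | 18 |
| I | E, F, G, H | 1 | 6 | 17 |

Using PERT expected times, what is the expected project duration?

38 days

te_A = (3 + 4·4 + 5)/6 = 24/6 = 4
te_B = (2 + 4·4 + 12)/6 = 30/6 = 5
te_C = (13 + 4·14 + 21)/6 = 90/6 = 15
te_D = (10 + 4·13 + 16)/6 = 78/6 = 13
te_E = (2 + 4·4 + 18)/6 = 36/6 = 6
te_F = (1 + 4·6 + 17)/6 = 42/6 = 7
te_G = (3 + 4·5 + 7)/6 = 30/6 = 5
te_H = (6 + 4·12 + 18)/6 = 72/6 = 12
te_I = (1 + 4·6 + 17)/6 = 42/6 = 7

Forward pass:
ES_A = 0; EF_A = 4
ES_B = 4; EF_B = 4+5 = 9
ES_C = 4; EF_C = 4+15 = 19
ES_D = 4; EF_D = 4+13 = 17
ES_E = max(EF_C=19, EF_D=17) = 19; EF_E = 19+6 = 25
ES_F = max(EF_B=9, EF_C=19) = 19; EF_F = 19+7 = 26
ES_G = max(EF_C=19, EF_D=17) = 19; EF_G = 19+5 = 24
ES_H = 19; EF_H = 19+12 = 31
ES_I = max(EF_E=25, EF_F=26, EF_G=24, EF_H=31) = 31; EF_I = 31+7 = 38
Expected project duration μ = 38 days. Critical path: A → C → H → I.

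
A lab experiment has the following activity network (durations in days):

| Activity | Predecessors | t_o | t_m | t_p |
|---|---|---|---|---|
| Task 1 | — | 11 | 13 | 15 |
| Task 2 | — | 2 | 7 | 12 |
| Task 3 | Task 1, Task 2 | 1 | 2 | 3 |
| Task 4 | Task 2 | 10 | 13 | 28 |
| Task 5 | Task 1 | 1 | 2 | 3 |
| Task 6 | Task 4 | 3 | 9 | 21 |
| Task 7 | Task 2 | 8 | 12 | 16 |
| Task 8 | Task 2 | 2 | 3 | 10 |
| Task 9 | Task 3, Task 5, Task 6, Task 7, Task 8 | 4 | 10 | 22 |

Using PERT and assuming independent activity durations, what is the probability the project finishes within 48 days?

te_Task 1 = (11 + 4·13 + 15)/6 = 78/6 = 13; σ²_Task 1 = ((15−11)/6)² = 0.444
te_Task 2 = (2 + 4·7 + 12)/6 = 42/6 = 7; σ²_Task 2 = ((12−2)/6)² = 2.778
te_Task 3 = (1 + 4·2 + 3)/6 = 12/6 = 2; σ²_Task 3 = ((3−1)/6)² = 0.111
te_Task 4 = (10 + 4·13 + 28)/6 = 90/6 = 15; σ²_Task 4 = ((28−10)/6)² = 9.000
te_Task 5 = (1 + 4·2 + 3)/6 = 12/6 = 2; σ²_Task 5 = ((3−1)/6)² = 0.111
te_Task 6 = (3 + 4·9 + 21)/6 = 60/6 = 10; σ²_Task 6 = ((21−3)/6)² = 9.000
te_Task 7 = (8 + 4·12 + 16)/6 = 72/6 = 12; σ²_Task 7 = ((16−8)/6)² = 1.778
te_Task 8 = (2 + 4·3 + 10)/6 = 24/6 = 4; σ²_Task 8 = ((10−2)/6)² = 1.778
te_Task 9 = (4 + 4·10 + 22)/6 = 66/6 = 11; σ²_Task 9 = ((22−4)/6)² = 9.000

Forward pass:
ES_Task 1 = 0; EF_Task 1 = 13
ES_Task 2 = 0; EF_Task 2 = 7
ES_Task 3 = max(EF_Task 1=13, EF_Task 2=7) = 13; EF_Task 3 = 13+2 = 15
ES_Task 4 = 7; EF_Task 4 = 7+15 = 22
ES_Task 5 = 13; EF_Task 5 = 13+2 = 15
ES_Task 6 = 22; EF_Task 6 = 22+10 = 32
ES_Task 7 = 7; EF_Task 7 = 7+12 = 19
ES_Task 8 = 7; EF_Task 8 = 7+4 = 11
ES_Task 9 = max(EF_Task 3=15, EF_Task 5=15, EF_Task 6=32, EF_Task 7=19, EF_Task 8=11) = 32; EF_Task 9 = 32+11 = 43
Expected project duration μ = 43 days. Critical path: Task 2 → Task 4 → Task 6 → Task 9.

Variance along critical path = 2.778 + 9.000 + 9.000 + 9.000 = 29.778; σ = √29.778 = 5.457 days.
Z = (48 − 43) / 5.457 = 0.916
P(T ≤ 48) = Φ(0.916) ≈ 0.820

0.820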